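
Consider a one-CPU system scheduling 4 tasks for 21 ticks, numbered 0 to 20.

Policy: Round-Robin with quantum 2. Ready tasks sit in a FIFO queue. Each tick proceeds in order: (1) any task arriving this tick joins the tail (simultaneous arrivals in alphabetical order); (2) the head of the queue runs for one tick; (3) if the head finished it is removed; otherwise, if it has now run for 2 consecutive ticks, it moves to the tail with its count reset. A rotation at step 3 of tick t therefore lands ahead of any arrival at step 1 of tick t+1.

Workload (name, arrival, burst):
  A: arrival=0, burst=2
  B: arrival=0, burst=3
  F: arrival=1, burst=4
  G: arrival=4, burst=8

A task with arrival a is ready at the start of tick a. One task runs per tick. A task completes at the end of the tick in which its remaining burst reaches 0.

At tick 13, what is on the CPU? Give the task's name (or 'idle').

t=0: queue=[A,B] q_used=0 → run A
t=1: queue=[A,B,F] q_used=1 → run A
t=2: queue=[B,F] q_used=0 → run B
t=3: queue=[B,F] q_used=1 → run B
t=4: queue=[F,B,G] q_used=0 → run F
t=5: queue=[F,B,G] q_used=1 → run F
t=6: queue=[B,G,F] q_used=0 → run B
t=7: queue=[G,F] q_used=0 → run G
t=8: queue=[G,F] q_used=1 → run G
t=9: queue=[F,G] q_used=0 → run F
t=10: queue=[F,G] q_used=1 → run F
t=11: queue=[G] q_used=0 → run G
t=12: queue=[G] q_used=1 → run G
t=13: queue=[G] q_used=0 → run G
t=14: queue=[G] q_used=1 → run G
t=15: queue=[G] q_used=0 → run G
t=16: queue=[G] q_used=1 → run G
t=17: (idle)
t=18: (idle)
t=19: (idle)
t=20: (idle)

running at tick 13 = G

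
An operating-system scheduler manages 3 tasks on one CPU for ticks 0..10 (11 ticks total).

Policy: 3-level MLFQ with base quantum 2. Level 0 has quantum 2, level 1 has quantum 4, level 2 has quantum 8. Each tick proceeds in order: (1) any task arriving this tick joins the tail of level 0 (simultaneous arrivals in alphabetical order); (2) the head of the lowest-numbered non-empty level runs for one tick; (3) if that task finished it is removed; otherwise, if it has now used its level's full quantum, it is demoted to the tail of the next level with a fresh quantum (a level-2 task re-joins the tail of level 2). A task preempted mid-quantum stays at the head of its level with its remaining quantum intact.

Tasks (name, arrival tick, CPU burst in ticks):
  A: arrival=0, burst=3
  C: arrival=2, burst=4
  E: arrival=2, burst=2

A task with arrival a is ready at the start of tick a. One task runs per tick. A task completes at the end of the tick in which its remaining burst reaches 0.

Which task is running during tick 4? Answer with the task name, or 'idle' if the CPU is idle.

running at tick 4 = E

t=0: L0/L1/L2 = A/-/- → run A
t=1: L0/L1/L2 = A/-/- → run A
t=2: L0/L1/L2 = CE/A/- → run C
t=3: L0/L1/L2 = CE/A/- → run C
t=4: L0/L1/L2 = E/AC/- → run E
t=5: L0/L1/L2 = E/AC/- → run E
t=6: L0/L1/L2 = -/AC/- → run A
t=7: L0/L1/L2 = -/C/- → run C
t=8: L0/L1/L2 = -/C/- → run C
t=9: (idle)
t=10: (idle)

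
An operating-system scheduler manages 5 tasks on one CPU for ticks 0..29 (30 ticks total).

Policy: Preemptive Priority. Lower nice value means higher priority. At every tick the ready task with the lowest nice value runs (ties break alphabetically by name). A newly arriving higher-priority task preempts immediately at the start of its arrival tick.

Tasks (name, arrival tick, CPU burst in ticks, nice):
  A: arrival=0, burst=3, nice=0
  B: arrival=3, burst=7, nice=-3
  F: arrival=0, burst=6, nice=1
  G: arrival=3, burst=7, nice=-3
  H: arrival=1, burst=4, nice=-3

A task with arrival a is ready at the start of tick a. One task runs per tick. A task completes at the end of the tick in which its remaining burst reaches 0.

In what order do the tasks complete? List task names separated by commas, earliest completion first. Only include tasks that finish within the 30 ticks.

completion order = B, G, H, A, F

t=0: ready={A,F} → run A
t=1: ready={A,F,H} → run H
t=2: ready={A,F,H} → run H
t=3: ready={A,B,F,G,H} → run B
t=4: ready={A,B,F,G,H} → run B
t=5: ready={A,B,F,G,H} → run B
t=6: ready={A,B,F,G,H} → run B
t=7: ready={A,B,F,G,H} → run B
t=8: ready={A,B,F,G,H} → run B
t=9: ready={A,B,F,G,H} → run B
t=10: ready={A,F,G,H} → run G
t=11: ready={A,F,G,H} → run G
t=12: ready={A,F,G,H} → run G
t=13: ready={A,F,G,H} → run G
t=14: ready={A,F,G,H} → run G
t=15: ready={A,F,G,H} → run G
t=16: ready={A,F,G,H} → run G
t=17: ready={A,F,H} → run H
t=18: ready={A,F,H} → run H
t=19: ready={A,F} → run A
t=20: ready={A,F} → run A
t=21: ready={F} → run F
t=22: ready={F} → run F
t=23: ready={F} → run F
t=24: ready={F} → run F
t=25: ready={F} → run F
t=26: ready={F} → run F
t=27: (idle)
t=28: (idle)
t=29: (idle)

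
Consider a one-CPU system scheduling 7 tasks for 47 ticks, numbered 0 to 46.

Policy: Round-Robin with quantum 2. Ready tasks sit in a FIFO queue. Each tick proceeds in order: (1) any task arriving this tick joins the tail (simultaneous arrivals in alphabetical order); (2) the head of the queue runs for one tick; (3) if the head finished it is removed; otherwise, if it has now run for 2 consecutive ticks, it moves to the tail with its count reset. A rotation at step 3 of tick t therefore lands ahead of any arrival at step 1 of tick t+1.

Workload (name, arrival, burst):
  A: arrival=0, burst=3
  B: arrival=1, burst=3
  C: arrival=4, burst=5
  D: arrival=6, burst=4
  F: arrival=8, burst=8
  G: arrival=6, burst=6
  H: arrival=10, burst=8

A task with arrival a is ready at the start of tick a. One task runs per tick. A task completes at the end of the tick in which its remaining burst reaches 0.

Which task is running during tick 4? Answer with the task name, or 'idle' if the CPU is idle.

running at tick 4 = A

t=0: queue=[A] q_used=0 → run A
t=1: queue=[A,B] q_used=1 → run A
t=2: queue=[B,A] q_used=0 → run B
t=3: queue=[B,A] q_used=1 → run B
t=4: queue=[A,B,C] q_used=0 → run A
t=5: queue=[B,C] q_used=0 → run B
t=6: queue=[C,D,G] q_used=0 → run C
t=7: queue=[C,D,G] q_used=1 → run C
t=8: queue=[D,G,C,F] q_used=0 → run D
t=9: queue=[D,G,C,F] q_used=1 → run D
t=10: queue=[G,C,F,D,H] q_used=0 → run G
t=11: queue=[G,C,F,D,H] q_used=1 → run G
t=12: queue=[C,F,D,H,G] q_used=0 → run C
t=13: queue=[C,F,D,H,G] q_used=1 → run C
t=14: queue=[F,D,H,G,C] q_used=0 → run F
t=15: queue=[F,D,H,G,C] q_used=1 → run F
t=16: queue=[D,H,G,C,F] q_used=0 → run D
t=17: queue=[D,H,G,C,F] q_used=1 → run D
t=18: queue=[H,G,C,F] q_used=0 → run H
t=19: queue=[H,G,C,F] q_used=1 → run H
t=20: queue=[G,C,F,H] q_used=0 → run G
t=21: queue=[G,C,F,H] q_used=1 → run G
t=22: queue=[C,F,H,G] q_used=0 → run C
t=23: queue=[F,H,G] q_used=0 → run F
t=24: queue=[F,H,G] q_used=1 → run F
t=25: queue=[H,G,F] q_used=0 → run H
t=26: queue=[H,G,F] q_used=1 → run H
t=27: queue=[G,F,H] q_used=0 → run G
t=28: queue=[G,F,H] q_used=1 → run G
t=29: queue=[F,H] q_used=0 → run F
t=30: queue=[F,H] q_used=1 → run F
t=31: queue=[H,F] q_used=0 → run H
t=32: queue=[H,F] q_used=1 → run H
t=33: queue=[F,H] q_used=0 → run F
t=34: queue=[F,H] q_used=1 → run F
t=35: queue=[H] q_used=0 → run H
t=36: queue=[H] q_used=1 → run H
t=37: (idle)
t=38: (idle)
t=39: (idle)
t=40: (idle)
t=41: (idle)
t=42: (idle)
t=43: (idle)
t=44: (idle)
t=45: (idle)
t=46: (idle)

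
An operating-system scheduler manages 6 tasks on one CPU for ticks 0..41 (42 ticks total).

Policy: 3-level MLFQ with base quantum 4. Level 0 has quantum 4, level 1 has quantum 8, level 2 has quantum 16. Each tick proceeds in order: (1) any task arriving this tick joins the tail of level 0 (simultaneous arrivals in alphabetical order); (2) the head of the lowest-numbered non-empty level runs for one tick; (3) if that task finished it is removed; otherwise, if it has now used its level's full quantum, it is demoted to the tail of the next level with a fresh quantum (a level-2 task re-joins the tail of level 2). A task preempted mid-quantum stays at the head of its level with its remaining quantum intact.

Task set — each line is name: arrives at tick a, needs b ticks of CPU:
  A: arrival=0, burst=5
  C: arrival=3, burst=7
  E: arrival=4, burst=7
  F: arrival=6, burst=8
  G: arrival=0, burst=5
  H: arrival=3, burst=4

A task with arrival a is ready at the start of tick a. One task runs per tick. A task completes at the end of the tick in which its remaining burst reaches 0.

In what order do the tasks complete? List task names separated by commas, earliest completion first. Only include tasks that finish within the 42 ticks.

t=0: L0/L1/L2 = AG/-/- → run A
t=1: L0/L1/L2 = AG/-/- → run A
t=2: L0/L1/L2 = AG/-/- → run A
t=3: L0/L1/L2 = AGCH/-/- → run A
t=4: L0/L1/L2 = GCHE/A/- → run G
t=5: L0/L1/L2 = GCHE/A/- → run G
t=6: L0/L1/L2 = GCHEF/A/- → run G
t=7: L0/L1/L2 = GCHEF/A/- → run G
t=8: L0/L1/L2 = CHEF/AG/- → run C
t=9: L0/L1/L2 = CHEF/AG/- → run C
t=10: L0/L1/L2 = CHEF/AG/- → run C
t=11: L0/L1/L2 = CHEF/AG/- → run C
t=12: L0/L1/L2 = HEF/AGC/- → run H
t=13: L0/L1/L2 = HEF/AGC/- → run H
t=14: L0/L1/L2 = HEF/AGC/- → run H
t=15: L0/L1/L2 = HEF/AGC/- → run H
t=16: L0/L1/L2 = EF/AGC/- → run E
t=17: L0/L1/L2 = EF/AGC/- → run E
t=18: L0/L1/L2 = EF/AGC/- → run E
t=19: L0/L1/L2 = EF/AGC/- → run E
t=20: L0/L1/L2 = F/AGCE/- → run F
t=21: L0/L1/L2 = F/AGCE/- → run F
t=22: L0/L1/L2 = F/AGCE/- → run F
t=23: L0/L1/L2 = F/AGCE/- → run F
t=24: L0/L1/L2 = -/AGCEF/- → run A
t=25: L0/L1/L2 = -/GCEF/- → run G
t=26: L0/L1/L2 = -/CEF/- → run C
t=27: L0/L1/L2 = -/CEF/- → run C
t=28: L0/L1/L2 = -/CEF/- → run C
t=29: L0/L1/L2 = -/EF/- → run E
t=30: L0/L1/L2 = -/EF/- → run E
t=31: L0/L1/L2 = -/EF/- → run E
t=32: L0/L1/L2 = -/F/- → run F
t=33: L0/L1/L2 = -/F/- → run F
t=34: L0/L1/L2 = -/F/- → run F
t=35: L0/L1/L2 = -/F/- → run F
t=36: (idle)
t=37: (idle)
t=38: (idle)
t=39: (idle)
t=40: (idle)
t=41: (idle)

completion order = H, A, G, C, E, F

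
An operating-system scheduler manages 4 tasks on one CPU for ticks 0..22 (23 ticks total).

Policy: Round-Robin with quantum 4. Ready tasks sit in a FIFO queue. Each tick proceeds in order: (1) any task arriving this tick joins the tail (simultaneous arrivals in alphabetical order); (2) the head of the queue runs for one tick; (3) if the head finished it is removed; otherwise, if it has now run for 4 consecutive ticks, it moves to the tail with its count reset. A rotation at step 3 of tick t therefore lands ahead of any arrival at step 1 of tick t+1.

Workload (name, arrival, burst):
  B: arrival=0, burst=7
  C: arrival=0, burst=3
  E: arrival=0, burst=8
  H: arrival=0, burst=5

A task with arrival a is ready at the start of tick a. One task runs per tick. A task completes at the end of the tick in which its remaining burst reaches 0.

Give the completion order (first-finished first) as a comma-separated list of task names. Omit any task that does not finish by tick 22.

completion order = C, B, E, H

t=0: queue=[B,C,E,H] q_used=0 → run B
t=1: queue=[B,C,E,H] q_used=1 → run B
t=2: queue=[B,C,E,H] q_used=2 → run B
t=3: queue=[B,C,E,H] q_used=3 → run B
t=4: queue=[C,E,H,B] q_used=0 → run C
t=5: queue=[C,E,H,B] q_used=1 → run C
t=6: queue=[C,E,H,B] q_used=2 → run C
t=7: queue=[E,H,B] q_used=0 → run E
t=8: queue=[E,H,B] q_used=1 → run E
t=9: queue=[E,H,B] q_used=2 → run E
t=10: queue=[E,H,B] q_used=3 → run E
t=11: queue=[H,B,E] q_used=0 → run H
t=12: queue=[H,B,E] q_used=1 → run H
t=13: queue=[H,B,E] q_used=2 → run H
t=14: queue=[H,B,E] q_used=3 → run H
t=15: queue=[B,E,H] q_used=0 → run B
t=16: queue=[B,E,H] q_used=1 → run B
t=17: queue=[B,E,H] q_used=2 → run B
t=18: queue=[E,H] q_used=0 → run E
t=19: queue=[E,H] q_used=1 → run E
t=20: queue=[E,H] q_used=2 → run E
t=21: queue=[E,H] q_used=3 → run E
t=22: queue=[H] q_used=0 → run H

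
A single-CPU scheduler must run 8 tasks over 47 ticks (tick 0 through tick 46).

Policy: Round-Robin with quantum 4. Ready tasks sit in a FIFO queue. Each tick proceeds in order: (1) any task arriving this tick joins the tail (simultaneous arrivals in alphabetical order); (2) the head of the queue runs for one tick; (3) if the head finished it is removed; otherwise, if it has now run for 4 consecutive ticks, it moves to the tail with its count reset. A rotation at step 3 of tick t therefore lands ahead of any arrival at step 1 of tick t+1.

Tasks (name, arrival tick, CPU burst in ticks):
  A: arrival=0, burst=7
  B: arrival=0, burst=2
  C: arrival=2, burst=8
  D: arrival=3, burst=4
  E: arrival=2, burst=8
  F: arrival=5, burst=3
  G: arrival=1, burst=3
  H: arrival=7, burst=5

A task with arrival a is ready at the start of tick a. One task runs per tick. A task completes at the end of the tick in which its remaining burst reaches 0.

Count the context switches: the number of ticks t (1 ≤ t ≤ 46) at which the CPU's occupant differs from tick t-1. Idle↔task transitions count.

t=0: queue=[A,B] q_used=0 → run A
t=1: queue=[A,B,G] q_used=1 → run A
t=2: queue=[A,B,G,C,E] q_used=2 → run A
t=3: queue=[A,B,G,C,E,D] q_used=3 → run A
t=4: queue=[B,G,C,E,D,A] q_used=0 → run B
t=5: queue=[B,G,C,E,D,A,F] q_used=1 → run B
t=6: queue=[G,C,E,D,A,F] q_used=0 → run G
t=7: queue=[G,C,E,D,A,F,H] q_used=1 → run G
t=8: queue=[G,C,E,D,A,F,H] q_used=2 → run G
t=9: queue=[C,E,D,A,F,H] q_used=0 → run C
t=10: queue=[C,E,D,A,F,H] q_used=1 → run C
t=11: queue=[C,E,D,A,F,H] q_used=2 → run C
t=12: queue=[C,E,D,A,F,H] q_used=3 → run C
t=13: queue=[E,D,A,F,H,C] q_used=0 → run E
t=14: queue=[E,D,A,F,H,C] q_used=1 → run E
t=15: queue=[E,D,A,F,H,C] q_used=2 → run E
t=16: queue=[E,D,A,F,H,C] q_used=3 → run E
t=17: queue=[D,A,F,H,C,E] q_used=0 → run D
t=18: queue=[D,A,F,H,C,E] q_used=1 → run D
t=19: queue=[D,A,F,H,C,E] q_used=2 → run D
t=20: queue=[D,A,F,H,C,E] q_used=3 → run D
t=21: queue=[A,F,H,C,E] q_used=0 → run A
t=22: queue=[A,F,H,C,E] q_used=1 → run A
t=23: queue=[A,F,H,C,E] q_used=2 → run A
t=24: queue=[F,H,C,E] q_used=0 → run F
t=25: queue=[F,H,C,E] q_used=1 → run F
t=26: queue=[F,H,C,E] q_used=2 → run F
t=27: queue=[H,C,E] q_used=0 → run H
t=28: queue=[H,C,E] q_used=1 → run H
t=29: queue=[H,C,E] q_used=2 → run H
t=30: queue=[H,C,E] q_used=3 → run H
t=31: queue=[C,E,H] q_used=0 → run C
t=32: queue=[C,E,H] q_used=1 → run C
t=33: queue=[C,E,H] q_used=2 → run C
t=34: queue=[C,E,H] q_used=3 → run C
t=35: queue=[E,H] q_used=0 → run E
t=36: queue=[E,H] q_used=1 → run E
t=37: queue=[E,H] q_used=2 → run E
t=38: queue=[E,H] q_used=3 → run E
t=39: queue=[H] q_used=0 → run H
t=40: (idle)
t=41: (idle)
t=42: (idle)
t=43: (idle)
t=44: (idle)
t=45: (idle)
t=46: (idle)

context switches = 12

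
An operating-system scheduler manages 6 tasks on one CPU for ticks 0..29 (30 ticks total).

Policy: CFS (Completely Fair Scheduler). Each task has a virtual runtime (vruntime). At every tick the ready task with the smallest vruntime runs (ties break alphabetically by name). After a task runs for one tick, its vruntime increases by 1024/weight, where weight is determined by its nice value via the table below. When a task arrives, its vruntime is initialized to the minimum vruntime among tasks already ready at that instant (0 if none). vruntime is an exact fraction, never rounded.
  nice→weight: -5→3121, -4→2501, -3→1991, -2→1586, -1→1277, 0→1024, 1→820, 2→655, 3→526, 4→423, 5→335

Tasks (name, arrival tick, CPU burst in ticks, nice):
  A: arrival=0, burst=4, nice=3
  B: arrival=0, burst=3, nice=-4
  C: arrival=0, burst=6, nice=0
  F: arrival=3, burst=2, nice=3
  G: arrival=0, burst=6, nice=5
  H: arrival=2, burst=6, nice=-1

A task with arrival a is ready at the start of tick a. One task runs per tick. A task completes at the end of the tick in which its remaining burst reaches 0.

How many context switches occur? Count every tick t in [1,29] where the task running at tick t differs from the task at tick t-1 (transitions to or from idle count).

context switches = 24

t=0: vr[A=0 B=0 C=0 G=0] → run A
t=1: vr[A=512/263 B=0 C=0 G=0] → run B
t=2: vr[A=512/263 B=1024/2501 C=0 G=0 H=0] → run C
t=3: vr[A=512/263 B=1024/2501 C=1 F=0 G=0 H=0] → run F
t=4: vr[A=512/263 B=1024/2501 C=1 F=512/263 G=0 H=0] → run G
t=5: vr[A=512/263 B=1024/2501 C=1 F=512/263 G=1024/335 H=0] → run H
t=6: vr[A=512/263 B=1024/2501 C=1 F=512/263 G=1024/335 H=1024/1277] → run B
t=7: vr[A=512/263 B=2048/2501 C=1 F=512/263 G=1024/335 H=1024/1277] → run H
t=8: vr[A=512/263 B=2048/2501 C=1 F=512/263 G=1024/335 H=2048/1277] → run B
t=9: vr[A=512/263 C=1 F=512/263 G=1024/335 H=2048/1277] → run C
t=10: vr[A=512/263 C=2 F=512/263 G=1024/335 H=2048/1277] → run H
t=11: vr[A=512/263 C=2 F=512/263 G=1024/335 H=3072/1277] → run A
t=12: vr[A=1024/263 C=2 F=512/263 G=1024/335 H=3072/1277] → run F
t=13: vr[A=1024/263 C=2 G=1024/335 H=3072/1277] → run C
t=14: vr[A=1024/263 C=3 G=1024/335 H=3072/1277] → run H
t=15: vr[A=1024/263 C=3 G=1024/335 H=4096/1277] → run C
t=16: vr[A=1024/263 C=4 G=1024/335 H=4096/1277] → run G
t=17: vr[A=1024/263 C=4 G=2048/335 H=4096/1277] → run H
t=18: vr[A=1024/263 C=4 G=2048/335 H=5120/1277] → run A
t=19: vr[A=1536/263 C=4 G=2048/335 H=5120/1277] → run C
t=20: vr[A=1536/263 C=5 G=2048/335 H=5120/1277] → run H
t=21: vr[A=1536/263 C=5 G=2048/335] → run C
t=22: vr[A=1536/263 G=2048/335] → run A
t=23: vr[G=2048/335] → run G
t=24: vr[G=3072/335] → run G
t=25: vr[G=4096/335] → run G
t=26: vr[G=1024/67] → run G
t=27: (idle)
t=28: (idle)
t=29: (idle)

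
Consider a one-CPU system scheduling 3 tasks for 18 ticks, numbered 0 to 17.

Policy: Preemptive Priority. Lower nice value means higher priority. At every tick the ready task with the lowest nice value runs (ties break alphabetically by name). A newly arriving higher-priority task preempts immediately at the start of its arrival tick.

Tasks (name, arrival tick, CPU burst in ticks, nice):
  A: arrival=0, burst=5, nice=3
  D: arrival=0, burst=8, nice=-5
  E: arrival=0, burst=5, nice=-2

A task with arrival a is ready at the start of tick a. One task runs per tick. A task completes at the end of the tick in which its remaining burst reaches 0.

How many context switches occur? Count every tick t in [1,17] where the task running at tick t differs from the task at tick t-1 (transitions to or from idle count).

context switches = 2

t=0: ready={A,D,E} → run D
t=1: ready={A,D,E} → run D
t=2: ready={A,D,E} → run D
t=3: ready={A,D,E} → run D
t=4: ready={A,D,E} → run D
t=5: ready={A,D,E} → run D
t=6: ready={A,D,E} → run D
t=7: ready={A,D,E} → run D
t=8: ready={A,E} → run E
t=9: ready={A,E} → run E
t=10: ready={A,E} → run E
t=11: ready={A,E} → run E
t=12: ready={A,E} → run E
t=13: ready={A} → run A
t=14: ready={A} → run A
t=15: ready={A} → run A
t=16: ready={A} → run A
t=17: ready={A} → run A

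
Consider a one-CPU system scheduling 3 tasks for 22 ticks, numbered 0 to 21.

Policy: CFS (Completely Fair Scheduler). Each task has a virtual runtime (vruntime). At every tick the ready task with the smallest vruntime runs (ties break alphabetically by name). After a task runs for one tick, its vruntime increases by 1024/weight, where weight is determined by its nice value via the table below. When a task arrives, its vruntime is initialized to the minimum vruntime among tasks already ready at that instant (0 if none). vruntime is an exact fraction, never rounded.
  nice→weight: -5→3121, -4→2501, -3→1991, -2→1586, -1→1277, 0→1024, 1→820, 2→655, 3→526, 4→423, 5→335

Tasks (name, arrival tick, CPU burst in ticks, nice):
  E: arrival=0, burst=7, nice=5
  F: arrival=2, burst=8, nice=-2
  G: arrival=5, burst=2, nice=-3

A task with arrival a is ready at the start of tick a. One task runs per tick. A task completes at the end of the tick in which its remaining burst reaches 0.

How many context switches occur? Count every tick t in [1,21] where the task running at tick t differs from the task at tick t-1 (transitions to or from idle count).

context switches = 7

t=0: vr[E=0] → run E
t=1: vr[E=1024/335] → run E
t=2: vr[E=2048/335 F=2048/335] → run E
t=3: vr[E=3072/335 F=2048/335] → run F
t=4: vr[E=3072/335 F=1795584/265655] → run F
t=5: vr[E=3072/335 F=1967104/265655 G=1967104/265655] → run F
t=6: vr[E=3072/335 F=2138624/265655 G=1967104/265655] → run G
t=7: vr[E=3072/335 F=2138624/265655 G=4188534784/528919105] → run G
t=8: vr[E=3072/335 F=2138624/265655] → run F
t=9: vr[E=3072/335 F=2310144/265655] → run F
t=10: vr[E=3072/335 F=2481664/265655] → run E
t=11: vr[E=4096/335 F=2481664/265655] → run F
t=12: vr[E=4096/335 F=2653184/265655] → run F
t=13: vr[E=4096/335 F=2824704/265655] → run F
t=14: vr[E=4096/335] → run E
t=15: vr[E=1024/67] → run E
t=16: vr[E=6144/335] → run E
t=17: (idle)
t=18: (idle)
t=19: (idle)
t=20: (idle)
t=21: (idle)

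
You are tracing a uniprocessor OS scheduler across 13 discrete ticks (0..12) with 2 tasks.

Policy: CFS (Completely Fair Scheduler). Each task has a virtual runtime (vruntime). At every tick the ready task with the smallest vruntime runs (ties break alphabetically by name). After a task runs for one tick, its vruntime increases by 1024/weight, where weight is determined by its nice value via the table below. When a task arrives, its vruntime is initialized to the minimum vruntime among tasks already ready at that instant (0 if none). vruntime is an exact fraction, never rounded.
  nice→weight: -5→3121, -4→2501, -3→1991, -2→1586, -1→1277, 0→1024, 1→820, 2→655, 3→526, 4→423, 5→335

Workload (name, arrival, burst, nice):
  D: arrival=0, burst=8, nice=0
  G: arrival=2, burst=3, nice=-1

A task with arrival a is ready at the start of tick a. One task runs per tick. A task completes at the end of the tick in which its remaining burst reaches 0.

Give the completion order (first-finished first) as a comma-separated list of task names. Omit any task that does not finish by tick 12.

completion order = G, D

t=0: vr[D=0] → run D
t=1: vr[D=1] → run D
t=2: vr[D=2 G=2] → run D
t=3: vr[D=3 G=2] → run G
t=4: vr[D=3 G=3578/1277] → run G
t=5: vr[D=3 G=4602/1277] → run D
t=6: vr[D=4 G=4602/1277] → run G
t=7: vr[D=4] → run D
t=8: vr[D=5] → run D
t=9: vr[D=6] → run D
t=10: vr[D=7] → run D
t=11: (idle)
t=12: (idle)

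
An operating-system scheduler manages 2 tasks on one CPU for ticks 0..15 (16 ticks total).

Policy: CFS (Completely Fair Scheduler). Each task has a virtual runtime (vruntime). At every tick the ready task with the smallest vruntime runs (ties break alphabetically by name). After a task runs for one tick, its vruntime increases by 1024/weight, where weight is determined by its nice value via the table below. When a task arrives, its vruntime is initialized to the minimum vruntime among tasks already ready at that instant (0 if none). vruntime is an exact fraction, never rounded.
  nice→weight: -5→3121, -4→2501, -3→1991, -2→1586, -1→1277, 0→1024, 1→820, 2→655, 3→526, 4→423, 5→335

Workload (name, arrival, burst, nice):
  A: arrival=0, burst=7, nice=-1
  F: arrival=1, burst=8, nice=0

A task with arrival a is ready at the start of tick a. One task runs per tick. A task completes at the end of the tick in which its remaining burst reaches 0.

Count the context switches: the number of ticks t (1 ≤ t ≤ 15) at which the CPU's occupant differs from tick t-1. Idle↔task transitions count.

context switches = 12

t=0: vr[A=0] → run A
t=1: vr[A=1024/1277 F=1024/1277] → run A
t=2: vr[A=2048/1277 F=1024/1277] → run F
t=3: vr[A=2048/1277 F=2301/1277] → run A
t=4: vr[A=3072/1277 F=2301/1277] → run F
t=5: vr[A=3072/1277 F=3578/1277] → run A
t=6: vr[A=4096/1277 F=3578/1277] → run F
t=7: vr[A=4096/1277 F=4855/1277] → run A
t=8: vr[A=5120/1277 F=4855/1277] → run F
t=9: vr[A=5120/1277 F=6132/1277] → run A
t=10: vr[A=6144/1277 F=6132/1277] → run F
t=11: vr[A=6144/1277 F=7409/1277] → run A
t=12: vr[F=7409/1277] → run F
t=13: vr[F=8686/1277] → run F
t=14: vr[F=9963/1277] → run F
t=15: (idle)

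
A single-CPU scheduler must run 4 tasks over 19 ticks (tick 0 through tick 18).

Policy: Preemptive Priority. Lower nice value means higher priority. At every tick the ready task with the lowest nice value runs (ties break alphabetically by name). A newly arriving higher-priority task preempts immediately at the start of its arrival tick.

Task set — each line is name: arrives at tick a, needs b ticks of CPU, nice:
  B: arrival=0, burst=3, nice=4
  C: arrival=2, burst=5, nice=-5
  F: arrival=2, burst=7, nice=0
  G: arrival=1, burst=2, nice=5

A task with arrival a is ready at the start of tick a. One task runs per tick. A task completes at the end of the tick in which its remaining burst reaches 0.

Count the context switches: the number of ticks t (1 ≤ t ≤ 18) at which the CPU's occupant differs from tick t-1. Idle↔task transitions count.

t=0: ready={B} → run B
t=1: ready={B,G} → run B
t=2: ready={B,C,F,G} → run C
t=3: ready={B,C,F,G} → run C
t=4: ready={B,C,F,G} → run C
t=5: ready={B,C,F,G} → run C
t=6: ready={B,C,F,G} → run C
t=7: ready={B,F,G} → run F
t=8: ready={B,F,G} → run F
t=9: ready={B,F,G} → run F
t=10: ready={B,F,G} → run F
t=11: ready={B,F,G} → run F
t=12: ready={B,F,G} → run F
t=13: ready={B,F,G} → run F
t=14: ready={B,G} → run B
t=15: ready={G} → run G
t=16: ready={G} → run G
t=17: (idle)
t=18: (idle)

context switches = 5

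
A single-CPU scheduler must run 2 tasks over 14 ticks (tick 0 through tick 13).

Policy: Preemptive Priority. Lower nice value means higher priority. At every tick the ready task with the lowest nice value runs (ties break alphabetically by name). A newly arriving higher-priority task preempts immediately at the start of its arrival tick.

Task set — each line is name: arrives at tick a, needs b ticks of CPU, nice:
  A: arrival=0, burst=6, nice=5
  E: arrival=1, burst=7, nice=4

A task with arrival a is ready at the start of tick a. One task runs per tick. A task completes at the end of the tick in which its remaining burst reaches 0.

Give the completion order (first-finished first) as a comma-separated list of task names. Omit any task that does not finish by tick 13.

t=0: ready={A} → run A
t=1: ready={A,E} → run E
t=2: ready={A,E} → run E
t=3: ready={A,E} → run E
t=4: ready={A,E} → run E
t=5: ready={A,E} → run E
t=6: ready={A,E} → run E
t=7: ready={A,E} → run E
t=8: ready={A} → run A
t=9: ready={A} → run A
t=10: ready={A} → run A
t=11: ready={A} → run A
t=12: ready={A} → run A
t=13: (idle)

completion order = E, A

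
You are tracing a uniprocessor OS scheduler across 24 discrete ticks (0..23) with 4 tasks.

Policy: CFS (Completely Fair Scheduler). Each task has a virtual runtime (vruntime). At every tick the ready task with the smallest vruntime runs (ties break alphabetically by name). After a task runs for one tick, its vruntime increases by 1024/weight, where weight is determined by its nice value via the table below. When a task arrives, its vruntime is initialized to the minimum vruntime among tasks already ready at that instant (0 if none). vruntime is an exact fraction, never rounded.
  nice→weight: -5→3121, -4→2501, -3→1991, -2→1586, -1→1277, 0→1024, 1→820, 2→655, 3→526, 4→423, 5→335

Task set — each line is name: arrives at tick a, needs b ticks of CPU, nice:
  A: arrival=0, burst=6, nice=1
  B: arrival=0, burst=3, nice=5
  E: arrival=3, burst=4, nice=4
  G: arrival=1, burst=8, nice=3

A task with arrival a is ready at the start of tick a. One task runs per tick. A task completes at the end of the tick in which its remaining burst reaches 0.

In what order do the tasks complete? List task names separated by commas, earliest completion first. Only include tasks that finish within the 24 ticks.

t=0: vr[A=0 B=0] → run A
t=1: vr[A=256/205 B=0 G=0] → run B
t=2: vr[A=256/205 B=1024/335 G=0] → run G
t=3: vr[A=256/205 B=1024/335 E=256/205 G=512/263] → run A
t=4: vr[A=512/205 B=1024/335 E=256/205 G=512/263] → run E
t=5: vr[A=512/205 B=1024/335 E=318208/86715 G=512/263] → run G
t=6: vr[A=512/205 B=1024/335 E=318208/86715 G=1024/263] → run A
t=7: vr[A=768/205 B=1024/335 E=318208/86715 G=1024/263] → run B
t=8: vr[A=768/205 B=2048/335 E=318208/86715 G=1024/263] → run E
t=9: vr[A=768/205 B=2048/335 E=528128/86715 G=1024/263] → run A
t=10: vr[A=1024/205 B=2048/335 E=528128/86715 G=1024/263] → run G
t=11: vr[A=1024/205 B=2048/335 E=528128/86715 G=1536/263] → run A
t=12: vr[A=256/41 B=2048/335 E=528128/86715 G=1536/263] → run G
t=13: vr[A=256/41 B=2048/335 E=528128/86715 G=2048/263] → run E
t=14: vr[A=256/41 B=2048/335 E=246016/28905 G=2048/263] → run B
t=15: vr[A=256/41 E=246016/28905 G=2048/263] → run A
t=16: vr[E=246016/28905 G=2048/263] → run G
t=17: vr[E=246016/28905 G=2560/263] → run E
t=18: vr[G=2560/263] → run G
t=19: vr[G=3072/263] → run G
t=20: vr[G=3584/263] → run G
t=21: (idle)
t=22: (idle)
t=23: (idle)

completion order = B, A, E, G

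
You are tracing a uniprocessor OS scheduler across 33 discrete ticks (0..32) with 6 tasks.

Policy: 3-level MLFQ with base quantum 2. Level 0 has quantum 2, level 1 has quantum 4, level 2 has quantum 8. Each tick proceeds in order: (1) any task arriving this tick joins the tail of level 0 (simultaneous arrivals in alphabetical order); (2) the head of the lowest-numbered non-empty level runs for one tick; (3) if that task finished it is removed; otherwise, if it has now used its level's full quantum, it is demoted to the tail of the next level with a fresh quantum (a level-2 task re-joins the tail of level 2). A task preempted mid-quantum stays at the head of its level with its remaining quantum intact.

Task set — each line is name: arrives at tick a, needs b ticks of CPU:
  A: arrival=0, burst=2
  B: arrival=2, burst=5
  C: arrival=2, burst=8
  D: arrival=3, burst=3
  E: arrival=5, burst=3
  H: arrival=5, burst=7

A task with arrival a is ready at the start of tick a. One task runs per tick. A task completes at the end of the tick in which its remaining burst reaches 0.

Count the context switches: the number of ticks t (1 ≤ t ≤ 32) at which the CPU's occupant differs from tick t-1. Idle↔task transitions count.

t=0: L0/L1/L2 = A/-/- → run A
t=1: L0/L1/L2 = A/-/- → run A
t=2: L0/L1/L2 = BC/-/- → run B
t=3: L0/L1/L2 = BCD/-/- → run B
t=4: L0/L1/L2 = CD/B/- → run C
t=5: L0/L1/L2 = CDEH/B/- → run C
t=6: L0/L1/L2 = DEH/BC/- → run D
t=7: L0/L1/L2 = DEH/BC/- → run D
t=8: L0/L1/L2 = EH/BCD/- → run E
t=9: L0/L1/L2 = EH/BCD/- → run E
t=10: L0/L1/L2 = H/BCDE/- → run H
t=11: L0/L1/L2 = H/BCDE/- → run H
t=12: L0/L1/L2 = -/BCDEH/- → run B
t=13: L0/L1/L2 = -/BCDEH/- → run B
t=14: L0/L1/L2 = -/BCDEH/- → run B
t=15: L0/L1/L2 = -/CDEH/- → run C
t=16: L0/L1/L2 = -/CDEH/- → run C
t=17: L0/L1/L2 = -/CDEH/- → run C
t=18: L0/L1/L2 = -/CDEH/- → run C
t=19: L0/L1/L2 = -/DEH/C → run D
t=20: L0/L1/L2 = -/EH/C → run E
t=21: L0/L1/L2 = -/H/C → run H
t=22: L0/L1/L2 = -/H/C → run H
t=23: L0/L1/L2 = -/H/C → run H
t=24: L0/L1/L2 = -/H/C → run H
t=25: L0/L1/L2 = -/-/CH → run C
t=26: L0/L1/L2 = -/-/CH → run C
t=27: L0/L1/L2 = -/-/H → run H
t=28: (idle)
t=29: (idle)
t=30: (idle)
t=31: (idle)
t=32: (idle)

context switches = 13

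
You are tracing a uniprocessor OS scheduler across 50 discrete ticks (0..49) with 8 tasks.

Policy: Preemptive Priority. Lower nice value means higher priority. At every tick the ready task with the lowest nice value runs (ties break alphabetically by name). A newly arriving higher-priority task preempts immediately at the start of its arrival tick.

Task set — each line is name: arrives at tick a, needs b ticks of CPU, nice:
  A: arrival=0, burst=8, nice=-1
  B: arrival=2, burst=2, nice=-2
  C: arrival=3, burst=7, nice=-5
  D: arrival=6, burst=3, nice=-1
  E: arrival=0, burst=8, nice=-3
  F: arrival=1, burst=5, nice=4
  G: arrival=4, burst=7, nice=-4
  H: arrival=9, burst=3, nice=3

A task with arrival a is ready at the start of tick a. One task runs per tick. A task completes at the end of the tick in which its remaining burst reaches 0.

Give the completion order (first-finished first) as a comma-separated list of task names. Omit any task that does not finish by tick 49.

t=0: ready={A,E} → run E
t=1: ready={A,E,F} → run E
t=2: ready={A,B,E,F} → run E
t=3: ready={A,B,C,E,F} → run C
t=4: ready={A,B,C,E,F,G} → run C
t=5: ready={A,B,C,E,F,G} → run C
t=6: ready={A,B,C,D,E,F,G} → run C
t=7: ready={A,B,C,D,E,F,G} → run C
t=8: ready={A,B,C,D,E,F,G} → run C
t=9: ready={A,B,C,D,E,F,G,H} → run C
t=10: ready={A,B,D,E,F,G,H} → run G
t=11: ready={A,B,D,E,F,G,H} → run G
t=12: ready={A,B,D,E,F,G,H} → run G
t=13: ready={A,B,D,E,F,G,H} → run G
t=14: ready={A,B,D,E,F,G,H} → run G
t=15: ready={A,B,D,E,F,G,H} → run G
t=16: ready={A,B,D,E,F,G,H} → run G
t=17: ready={A,B,D,E,F,H} → run E
t=18: ready={A,B,D,E,F,H} → run E
t=19: ready={A,B,D,E,F,H} → run E
t=20: ready={A,B,D,E,F,H} → run E
t=21: ready={A,B,D,E,F,H} → run E
t=22: ready={A,B,D,F,H} → run B
t=23: ready={A,B,D,F,H} → run B
t=24: ready={A,D,F,H} → run A
t=25: ready={A,D,F,H} → run A
t=26: ready={A,D,F,H} → run A
t=27: ready={A,D,F,H} → run A
t=28: ready={A,D,F,H} → run A
t=29: ready={A,D,F,H} → run A
t=30: ready={A,D,F,H} → run A
t=31: ready={A,D,F,H} → run A
t=32: ready={D,F,H} → run D
t=33: ready={D,F,H} → run D
t=34: ready={D,F,H} → run D
t=35: ready={F,H} → run H
t=36: ready={F,H} → run H
t=37: ready={F,H} → run H
t=38: ready={F} → run F
t=39: ready={F} → run F
t=40: ready={F} → run F
t=41: ready={F} → run F
t=42: ready={F} → run F
t=43: (idle)
t=44: (idle)
t=45: (idle)
t=46: (idle)
t=47: (idle)
t=48: (idle)
t=49: (idle)

completion order = C, G, E, B, A, D, H, F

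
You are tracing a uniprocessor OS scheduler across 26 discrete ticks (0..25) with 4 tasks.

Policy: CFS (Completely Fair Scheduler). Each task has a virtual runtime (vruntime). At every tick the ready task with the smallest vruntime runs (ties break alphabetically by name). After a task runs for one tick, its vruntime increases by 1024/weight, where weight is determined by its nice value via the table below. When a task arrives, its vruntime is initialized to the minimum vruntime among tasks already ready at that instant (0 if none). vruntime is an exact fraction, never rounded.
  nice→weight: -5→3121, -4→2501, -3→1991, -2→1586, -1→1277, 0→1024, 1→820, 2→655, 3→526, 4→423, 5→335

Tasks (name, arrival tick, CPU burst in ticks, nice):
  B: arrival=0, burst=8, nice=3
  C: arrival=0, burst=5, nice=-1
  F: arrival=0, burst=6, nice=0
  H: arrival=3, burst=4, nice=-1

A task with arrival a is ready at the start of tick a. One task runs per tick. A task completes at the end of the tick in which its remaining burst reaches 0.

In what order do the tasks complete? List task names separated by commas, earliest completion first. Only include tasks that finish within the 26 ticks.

t=0: vr[B=0 C=0 F=0] → run B
t=1: vr[B=512/263 C=0 F=0] → run C
t=2: vr[B=512/263 C=1024/1277 F=0] → run F
t=3: vr[B=512/263 C=1024/1277 F=1 H=1024/1277] → run C
t=4: vr[B=512/263 C=2048/1277 F=1 H=1024/1277] → run H
t=5: vr[B=512/263 C=2048/1277 F=1 H=2048/1277] → run F
t=6: vr[B=512/263 C=2048/1277 F=2 H=2048/1277] → run C
t=7: vr[B=512/263 C=3072/1277 F=2 H=2048/1277] → run H
t=8: vr[B=512/263 C=3072/1277 F=2 H=3072/1277] → run B
t=9: vr[B=1024/263 C=3072/1277 F=2 H=3072/1277] → run F
t=10: vr[B=1024/263 C=3072/1277 F=3 H=3072/1277] → run C
t=11: vr[B=1024/263 C=4096/1277 F=3 H=3072/1277] → run H
t=12: vr[B=1024/263 C=4096/1277 F=3 H=4096/1277] → run F
t=13: vr[B=1024/263 C=4096/1277 F=4 H=4096/1277] → run C
t=14: vr[B=1024/263 F=4 H=4096/1277] → run H
t=15: vr[B=1024/263 F=4] → run B
t=16: vr[B=1536/263 F=4] → run F
t=17: vr[B=1536/263 F=5] → run F
t=18: vr[B=1536/263] → run B
t=19: vr[B=2048/263] → run B
t=20: vr[B=2560/263] → run B
t=21: vr[B=3072/263] → run B
t=22: vr[B=3584/263] → run B
t=23: (idle)
t=24: (idle)
t=25: (idle)

completion order = C, H, F, B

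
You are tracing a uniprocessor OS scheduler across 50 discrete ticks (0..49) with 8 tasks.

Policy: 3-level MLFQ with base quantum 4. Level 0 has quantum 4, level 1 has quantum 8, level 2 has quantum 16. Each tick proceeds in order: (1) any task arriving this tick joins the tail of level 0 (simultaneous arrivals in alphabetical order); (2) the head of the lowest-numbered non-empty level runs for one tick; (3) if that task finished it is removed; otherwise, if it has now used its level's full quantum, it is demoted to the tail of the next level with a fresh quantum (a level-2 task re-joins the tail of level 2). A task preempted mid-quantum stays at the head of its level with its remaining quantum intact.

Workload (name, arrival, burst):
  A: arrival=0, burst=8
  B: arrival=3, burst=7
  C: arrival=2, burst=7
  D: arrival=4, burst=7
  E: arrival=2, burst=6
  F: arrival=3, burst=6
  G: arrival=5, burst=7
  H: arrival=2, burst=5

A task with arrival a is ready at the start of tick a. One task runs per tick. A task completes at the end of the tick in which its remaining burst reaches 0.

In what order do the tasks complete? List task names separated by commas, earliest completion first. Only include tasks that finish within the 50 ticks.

completion order = A, C, E, H, B, F, D

t=0: L0/L1/L2 = A/-/- → run A
t=1: L0/L1/L2 = A/-/- → run A
t=2: L0/L1/L2 = ACEH/-/- → run A
t=3: L0/L1/L2 = ACEHBF/-/- → run A
t=4: L0/L1/L2 = CEHBFD/A/- → run C
t=5: L0/L1/L2 = CEHBFDG/A/- → run C
t=6: L0/L1/L2 = CEHBFDG/A/- → run C
t=7: L0/L1/L2 = CEHBFDG/A/- → run C
t=8: L0/L1/L2 = EHBFDG/AC/- → run E
t=9: L0/L1/L2 = EHBFDG/AC/- → run E
t=10: L0/L1/L2 = EHBFDG/AC/- → run E
t=11: L0/L1/L2 = EHBFDG/AC/- → run E
t=12: L0/L1/L2 = HBFDG/ACE/- → run H
t=13: L0/L1/L2 = HBFDG/ACE/- → run H
t=14: L0/L1/L2 = HBFDG/ACE/- → run H
t=15: L0/L1/L2 = HBFDG/ACE/- → run H
t=16: L0/L1/L2 = BFDG/ACEH/- → run B
t=17: L0/L1/L2 = BFDG/ACEH/- → run B
t=18: L0/L1/L2 = BFDG/ACEH/- → run B
t=19: L0/L1/L2 = BFDG/ACEH/- → run B
t=20: L0/L1/L2 = FDG/ACEHB/- → run F
t=21: L0/L1/L2 = FDG/ACEHB/- → run F
t=22: L0/L1/L2 = FDG/ACEHB/- → run F
t=23: L0/L1/L2 = FDG/ACEHB/- → run F
t=24: L0/L1/L2 = DG/ACEHBF/- → run D
t=25: L0/L1/L2 = DG/ACEHBF/- → run D
t=26: L0/L1/L2 = DG/ACEHBF/- → run D
t=27: L0/L1/L2 = DG/ACEHBF/- → run D
t=28: L0/L1/L2 = G/ACEHBFD/- → run G
t=29: L0/L1/L2 = G/ACEHBFD/- → run G
t=30: L0/L1/L2 = G/ACEHBFD/- → run G
t=31: L0/L1/L2 = G/ACEHBFD/- → run G
t=32: L0/L1/L2 = -/ACEHBFDG/- → run A
t=33: L0/L1/L2 = -/ACEHBFDG/- → run A
t=34: L0/L1/L2 = -/ACEHBFDG/- → run A
t=35: L0/L1/L2 = -/ACEHBFDG/- → run A
t=36: L0/L1/L2 = -/CEHBFDG/- → run C
t=37: L0/L1/L2 = -/CEHBFDG/- → run C
t=38: L0/L1/L2 = -/CEHBFDG/- → run C
t=39: L0/L1/L2 = -/EHBFDG/- → run E
t=40: L0/L1/L2 = -/EHBFDG/- → run E
t=41: L0/L1/L2 = -/HBFDG/- → run H
t=42: L0/L1/L2 = -/BFDG/- → run B
t=43: L0/L1/L2 = -/BFDG/- → run B
t=44: L0/L1/L2 = -/BFDG/- → run B
t=45: L0/L1/L2 = -/FDG/- → run F
t=46: L0/L1/L2 = -/FDG/- → run F
t=47: L0/L1/L2 = -/DG/- → run D
t=48: L0/L1/L2 = -/DG/- → run D
t=49: L0/L1/L2 = -/DG/- → run D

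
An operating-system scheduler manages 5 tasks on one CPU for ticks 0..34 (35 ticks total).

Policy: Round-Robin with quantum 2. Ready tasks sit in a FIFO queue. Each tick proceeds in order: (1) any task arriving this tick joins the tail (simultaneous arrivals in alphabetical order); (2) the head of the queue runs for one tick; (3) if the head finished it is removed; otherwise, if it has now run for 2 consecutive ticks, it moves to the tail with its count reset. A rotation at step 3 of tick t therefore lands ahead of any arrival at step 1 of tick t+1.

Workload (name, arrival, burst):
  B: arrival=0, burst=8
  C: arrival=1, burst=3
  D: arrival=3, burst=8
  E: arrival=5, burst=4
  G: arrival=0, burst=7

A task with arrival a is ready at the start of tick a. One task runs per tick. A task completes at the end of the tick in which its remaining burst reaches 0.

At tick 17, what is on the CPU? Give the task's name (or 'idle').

running at tick 17 = D

t=0: queue=[B,G] q_used=0 → run B
t=1: queue=[B,G,C] q_used=1 → run B
t=2: queue=[G,C,B] q_used=0 → run G
t=3: queue=[G,C,B,D] q_used=1 → run G
t=4: queue=[C,B,D,G] q_used=0 → run C
t=5: queue=[C,B,D,G,E] q_used=1 → run C
t=6: queue=[B,D,G,E,C] q_used=0 → run B
t=7: queue=[B,D,G,E,C] q_used=1 → run B
t=8: queue=[D,G,E,C,B] q_used=0 → run D
t=9: queue=[D,G,E,C,B] q_used=1 → run D
t=10: queue=[G,E,C,B,D] q_used=0 → run G
t=11: queue=[G,E,C,B,D] q_used=1 → run G
t=12: queue=[E,C,B,D,G] q_used=0 → run E
t=13: queue=[E,C,B,D,G] q_used=1 → run E
t=14: queue=[C,B,D,G,E] q_used=0 → run C
t=15: queue=[B,D,G,E] q_used=0 → run B
t=16: queue=[B,D,G,E] q_used=1 → run B
t=17: queue=[D,G,E,B] q_used=0 → run D
t=18: queue=[D,G,E,B] q_used=1 → run D
t=19: queue=[G,E,B,D] q_used=0 → run G
t=20: queue=[G,E,B,D] q_used=1 → run G
t=21: queue=[E,B,D,G] q_used=0 → run E
t=22: queue=[E,B,D,G] q_used=1 → run E
t=23: queue=[B,D,G] q_used=0 → run B
t=24: queue=[B,D,G] q_used=1 → run B
t=25: queue=[D,G] q_used=0 → run D
t=26: queue=[D,G] q_used=1 → run D
t=27: queue=[G,D] q_used=0 → run G
t=28: queue=[D] q_used=0 → run D
t=29: queue=[D] q_used=1 → run D
t=30: (idle)
t=31: (idle)
t=32: (idle)
t=33: (idle)
t=34: (idle)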